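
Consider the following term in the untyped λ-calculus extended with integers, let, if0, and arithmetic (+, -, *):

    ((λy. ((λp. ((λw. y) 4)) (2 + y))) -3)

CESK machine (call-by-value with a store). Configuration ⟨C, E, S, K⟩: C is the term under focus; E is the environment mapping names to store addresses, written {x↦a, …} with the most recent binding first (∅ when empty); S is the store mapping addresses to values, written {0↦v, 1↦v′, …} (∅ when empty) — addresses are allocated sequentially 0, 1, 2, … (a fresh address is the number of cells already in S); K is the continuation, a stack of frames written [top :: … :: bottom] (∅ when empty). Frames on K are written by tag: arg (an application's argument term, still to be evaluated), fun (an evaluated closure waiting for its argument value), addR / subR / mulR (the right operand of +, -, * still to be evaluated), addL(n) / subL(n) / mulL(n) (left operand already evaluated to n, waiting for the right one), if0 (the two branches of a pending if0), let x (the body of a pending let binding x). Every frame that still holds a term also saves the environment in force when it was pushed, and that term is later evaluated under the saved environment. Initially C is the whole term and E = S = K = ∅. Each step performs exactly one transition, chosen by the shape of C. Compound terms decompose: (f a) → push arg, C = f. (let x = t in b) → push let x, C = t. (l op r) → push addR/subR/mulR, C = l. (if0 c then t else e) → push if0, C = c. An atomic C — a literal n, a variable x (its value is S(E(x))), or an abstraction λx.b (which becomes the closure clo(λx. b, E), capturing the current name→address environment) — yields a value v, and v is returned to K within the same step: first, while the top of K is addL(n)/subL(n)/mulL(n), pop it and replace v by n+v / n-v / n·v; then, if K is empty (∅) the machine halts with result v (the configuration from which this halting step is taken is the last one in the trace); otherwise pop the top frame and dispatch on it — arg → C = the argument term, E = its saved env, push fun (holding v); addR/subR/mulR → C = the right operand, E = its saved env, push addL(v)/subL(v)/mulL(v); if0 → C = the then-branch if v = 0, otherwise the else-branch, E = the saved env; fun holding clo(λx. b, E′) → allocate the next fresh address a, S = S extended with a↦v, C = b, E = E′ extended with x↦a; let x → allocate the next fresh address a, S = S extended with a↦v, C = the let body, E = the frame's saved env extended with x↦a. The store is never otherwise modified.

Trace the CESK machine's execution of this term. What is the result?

Answer: -3

Derivation:
step 0: <C=((λy. ((λp. ((λw. y) 4)) (2 + y))) -3), E=∅, S=∅, K=∅>
step 1: <C=(λy. ((λp. ((λw. y) 4)) (2 + y))), E=∅, S=∅, K=[arg]>
step 2: <C=-3, E=∅, S=∅, K=[fun]>
step 3: <C=((λp. ((λw. y) 4)) (2 + y)), E={y↦0}, S={0↦-3}, K=∅>
step 4: <C=(λp. ((λw. y) 4)), E={y↦0}, S={0↦-3}, K=[arg]>
step 5: <C=(2 + y), E={y↦0}, S={0↦-3}, K=[fun]>
step 6: <C=2, E={y↦0}, S={0↦-3}, K=[addR :: fun]>
step 7: <C=y, E={y↦0}, S={0↦-3}, K=[addL(2) :: fun]>
step 8: <C=((λw. y) 4), E={p↦1, y↦0}, S={0↦-3, 1↦-1}, K=∅>
step 9: <C=(λw. y), E={p↦1, y↦0}, S={0↦-3, 1↦-1}, K=[arg]>
step 10: <C=4, E={p↦1, y↦0}, S={0↦-3, 1↦-1}, K=[fun]>
step 11: <C=y, E={w↦2, p↦1, y↦0}, S={0↦-3, 1↦-1, 2↦4}, K=∅>
→ final value -3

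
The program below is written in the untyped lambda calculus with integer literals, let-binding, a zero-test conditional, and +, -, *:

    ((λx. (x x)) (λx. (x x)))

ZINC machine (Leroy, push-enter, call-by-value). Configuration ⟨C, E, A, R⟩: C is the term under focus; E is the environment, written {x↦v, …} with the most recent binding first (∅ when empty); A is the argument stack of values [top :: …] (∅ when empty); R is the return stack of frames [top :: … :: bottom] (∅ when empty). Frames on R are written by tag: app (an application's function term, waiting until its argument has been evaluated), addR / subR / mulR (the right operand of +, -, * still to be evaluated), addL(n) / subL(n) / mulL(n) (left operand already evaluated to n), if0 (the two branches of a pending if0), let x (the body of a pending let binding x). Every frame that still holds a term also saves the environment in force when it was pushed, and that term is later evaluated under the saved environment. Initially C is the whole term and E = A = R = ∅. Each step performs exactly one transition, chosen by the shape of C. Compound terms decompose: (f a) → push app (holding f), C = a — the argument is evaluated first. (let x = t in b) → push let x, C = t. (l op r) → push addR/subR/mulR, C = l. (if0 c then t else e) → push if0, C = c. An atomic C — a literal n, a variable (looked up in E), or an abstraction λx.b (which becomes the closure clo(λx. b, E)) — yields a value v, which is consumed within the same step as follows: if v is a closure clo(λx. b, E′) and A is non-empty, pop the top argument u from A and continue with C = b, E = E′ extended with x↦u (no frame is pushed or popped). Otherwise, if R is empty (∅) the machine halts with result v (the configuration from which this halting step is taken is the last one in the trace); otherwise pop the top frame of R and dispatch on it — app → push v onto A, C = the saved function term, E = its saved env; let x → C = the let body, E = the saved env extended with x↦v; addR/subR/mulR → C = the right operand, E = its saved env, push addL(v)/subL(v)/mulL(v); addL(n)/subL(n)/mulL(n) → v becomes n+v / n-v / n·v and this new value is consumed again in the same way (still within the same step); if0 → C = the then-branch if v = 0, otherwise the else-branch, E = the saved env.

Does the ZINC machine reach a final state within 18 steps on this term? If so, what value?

Answer: DIVERGES (no final state within 18 steps)

Execution trace:
0. [C=((λx. (x x)) (λx. (x x))) | E=∅ | A=∅ | R=∅]
1. [C=(λx. (x x)) | E=∅ | A=∅ | R=[app]]
2. [C=(λx. (x x)) | E=∅ | A=[clo(λx. (x x), ∅)] | R=∅]
3. [C=(x x) | E={x↦clo(λx. (x x), ∅)} | A=∅ | R=∅]
4. [C=x | E={x↦clo(λx. (x x), ∅)} | A=∅ | R=[app]]
5. [C=x | E={x↦clo(λx. (x x), ∅)} | A=[clo(λx. (x x), ∅)] | R=∅]
… configuration repeats with period 3 (steps 3–5 recur indefinitely) …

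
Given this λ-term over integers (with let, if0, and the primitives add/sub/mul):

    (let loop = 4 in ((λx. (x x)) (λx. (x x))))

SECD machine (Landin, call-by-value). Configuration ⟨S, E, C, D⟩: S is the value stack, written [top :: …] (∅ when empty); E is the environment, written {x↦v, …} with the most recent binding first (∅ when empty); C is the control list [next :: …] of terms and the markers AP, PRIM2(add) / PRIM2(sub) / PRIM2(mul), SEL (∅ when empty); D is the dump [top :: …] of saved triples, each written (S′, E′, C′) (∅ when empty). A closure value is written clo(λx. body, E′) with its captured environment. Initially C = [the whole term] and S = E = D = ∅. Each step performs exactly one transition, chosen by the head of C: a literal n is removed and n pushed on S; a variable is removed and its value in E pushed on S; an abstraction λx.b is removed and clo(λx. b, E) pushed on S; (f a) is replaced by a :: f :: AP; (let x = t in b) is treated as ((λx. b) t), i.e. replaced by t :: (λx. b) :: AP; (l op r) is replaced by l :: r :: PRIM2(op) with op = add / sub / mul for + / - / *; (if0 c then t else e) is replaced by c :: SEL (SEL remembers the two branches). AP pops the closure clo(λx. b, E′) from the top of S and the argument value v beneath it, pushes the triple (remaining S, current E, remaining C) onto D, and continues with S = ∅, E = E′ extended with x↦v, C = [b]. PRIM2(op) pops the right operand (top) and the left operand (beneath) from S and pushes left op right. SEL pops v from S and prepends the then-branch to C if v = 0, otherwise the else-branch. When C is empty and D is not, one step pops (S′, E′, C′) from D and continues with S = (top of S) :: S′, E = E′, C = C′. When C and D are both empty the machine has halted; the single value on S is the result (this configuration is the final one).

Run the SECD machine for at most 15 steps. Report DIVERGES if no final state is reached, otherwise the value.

Answer: DIVERGES (no final state within 15 steps)

Execution trace:
[0] [S=∅ | E=∅ | C=[(let loop = 4 in ((λx. (x x)) (λx. (x x))))] | D=∅]
[1] [S=∅ | E=∅ | C=[4 :: (λloop. ((λx. (x x)) (λx. (x x)))) :: AP] | D=∅]
[2] [S=[4] | E=∅ | C=[(λloop. ((λx. (x x)) (λx. (x x)))) :: AP] | D=∅]
[3] [S=[clo(λloop. ((λx. (x x)) (λx. (x x))), ∅) :: 4] | E=∅ | C=[AP] | D=∅]
[4] [S=∅ | E={loop↦4} | C=[((λx. (x x)) (λx. (x x)))] | D=[(∅, ∅, ∅)]]
[5] [S=∅ | E={loop↦4} | C=[(λx. (x x)) :: (λx. (x x)) :: AP] | D=[(∅, ∅, ∅)]]
[6] [S=[clo(λx. (x x), {loop↦4})] | E={loop↦4} | C=[(λx. (x x)) :: AP] | D=[(∅, ∅, ∅)]]
[7] [S=[clo(λx. (x x), {loop↦4}) :: clo(λx. (x x), {loop↦4})] | E={loop↦4} | C=[AP] | D=[(∅, ∅, ∅)]]
[8] [S=∅ | E={x↦clo(λx. (x x), {loop↦4}), loop↦4} | C=[(x x)] | D=[(∅, {loop↦4}, ∅) :: (∅, ∅, ∅)]]
[9] [S=∅ | E={x↦clo(λx. (x x), {loop↦4}), loop↦4} | C=[x :: x :: AP] | D=[(∅, {loop↦4}, ∅) :: (∅, ∅, ∅)]]
[10] [S=[clo(λx. (x x), {loop↦4})] | E={x↦clo(λx. (x x), {loop↦4}), loop↦4} | C=[x :: AP] | D=[(∅, {loop↦4}, ∅) :: (∅, ∅, ∅)]]
[11] [S=[clo(λx. (x x), {loop↦4}) :: clo(λx. (x x), {loop↦4})] | E={x↦clo(λx. (x x), {loop↦4}), loop↦4} | C=[AP] | D=[(∅, {loop↦4}, ∅) :: (∅, ∅, ∅)]]
[12] [S=∅ | E={x↦clo(λx. (x x), {loop↦4}), loop↦4} | C=[(x x)] | D=[(∅, {x↦clo(λx. (x x), {loop↦4}), loop↦4}, ∅) :: (∅, {loop↦4}, ∅) :: (∅, ∅, ∅)]]
[13] [S=∅ | E={x↦clo(λx. (x x), {loop↦4}), loop↦4} | C=[x :: x :: AP] | D=[(∅, {x↦clo(λx. (x x), {loop↦4}), loop↦4}, ∅) :: (∅, {loop↦4}, ∅) :: (∅, ∅, ∅)]]
[14] [S=[clo(λx. (x x), {loop↦4})] | E={x↦clo(λx. (x x), {loop↦4}), loop↦4} | C=[x :: AP] | D=[(∅, {x↦clo(λx. (x x), {loop↦4}), loop↦4}, ∅) :: (∅, {loop↦4}, ∅) :: (∅, ∅, ∅)]]
[15] [S=[clo(λx. (x x), {loop↦4}) :: clo(λx. (x x), {loop↦4})] | E={x↦clo(λx. (x x), {loop↦4}), loop↦4} | C=[AP] | D=[(∅, {x↦clo(λx. (x x), {loop↦4}), loop↦4}, ∅) :: (∅, {loop↦4}, ∅) :: (∅, ∅, ∅)]]
→ 15 transitions taken and the configuration is still not final: no result within 15 steps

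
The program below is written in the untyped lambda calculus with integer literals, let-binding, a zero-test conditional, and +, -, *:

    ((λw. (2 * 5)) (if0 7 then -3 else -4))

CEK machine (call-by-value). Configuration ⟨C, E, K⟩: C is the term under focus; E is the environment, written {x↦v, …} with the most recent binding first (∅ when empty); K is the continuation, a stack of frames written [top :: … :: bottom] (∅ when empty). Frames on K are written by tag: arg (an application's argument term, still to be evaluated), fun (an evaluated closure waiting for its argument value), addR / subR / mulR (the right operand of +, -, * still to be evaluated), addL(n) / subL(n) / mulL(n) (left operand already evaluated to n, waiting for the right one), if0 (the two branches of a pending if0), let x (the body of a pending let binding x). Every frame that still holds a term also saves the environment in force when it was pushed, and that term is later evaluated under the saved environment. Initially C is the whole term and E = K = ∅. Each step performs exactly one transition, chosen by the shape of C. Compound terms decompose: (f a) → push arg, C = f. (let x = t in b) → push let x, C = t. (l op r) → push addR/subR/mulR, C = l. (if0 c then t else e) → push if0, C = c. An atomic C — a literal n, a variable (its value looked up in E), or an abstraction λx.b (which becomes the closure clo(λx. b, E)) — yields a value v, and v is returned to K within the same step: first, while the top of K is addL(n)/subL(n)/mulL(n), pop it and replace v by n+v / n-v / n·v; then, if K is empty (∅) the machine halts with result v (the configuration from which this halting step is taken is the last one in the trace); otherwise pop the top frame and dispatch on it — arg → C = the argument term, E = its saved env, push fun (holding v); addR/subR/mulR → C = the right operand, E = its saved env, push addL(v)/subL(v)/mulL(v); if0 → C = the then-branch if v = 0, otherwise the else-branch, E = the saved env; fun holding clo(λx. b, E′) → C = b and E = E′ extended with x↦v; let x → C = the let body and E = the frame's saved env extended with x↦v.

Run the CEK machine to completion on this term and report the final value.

step 0: <C=((λw. (2 * 5)) (if0 7 then -3 else -4)), E=∅, K=∅>
step 1: <C=(λw. (2 * 5)), E=∅, K=[arg]>
step 2: <C=(if0 7 then -3 else -4), E=∅, K=[fun]>
step 3: <C=7, E=∅, K=[if0 :: fun]>
step 4: <C=-4, E=∅, K=[fun]>
step 5: <C=(2 * 5), E={w↦-4}, K=∅>
step 6: <C=2, E={w↦-4}, K=[mulR]>
step 7: <C=5, E={w↦-4}, K=[mulL(2)]>
→ final value 10

Answer: 10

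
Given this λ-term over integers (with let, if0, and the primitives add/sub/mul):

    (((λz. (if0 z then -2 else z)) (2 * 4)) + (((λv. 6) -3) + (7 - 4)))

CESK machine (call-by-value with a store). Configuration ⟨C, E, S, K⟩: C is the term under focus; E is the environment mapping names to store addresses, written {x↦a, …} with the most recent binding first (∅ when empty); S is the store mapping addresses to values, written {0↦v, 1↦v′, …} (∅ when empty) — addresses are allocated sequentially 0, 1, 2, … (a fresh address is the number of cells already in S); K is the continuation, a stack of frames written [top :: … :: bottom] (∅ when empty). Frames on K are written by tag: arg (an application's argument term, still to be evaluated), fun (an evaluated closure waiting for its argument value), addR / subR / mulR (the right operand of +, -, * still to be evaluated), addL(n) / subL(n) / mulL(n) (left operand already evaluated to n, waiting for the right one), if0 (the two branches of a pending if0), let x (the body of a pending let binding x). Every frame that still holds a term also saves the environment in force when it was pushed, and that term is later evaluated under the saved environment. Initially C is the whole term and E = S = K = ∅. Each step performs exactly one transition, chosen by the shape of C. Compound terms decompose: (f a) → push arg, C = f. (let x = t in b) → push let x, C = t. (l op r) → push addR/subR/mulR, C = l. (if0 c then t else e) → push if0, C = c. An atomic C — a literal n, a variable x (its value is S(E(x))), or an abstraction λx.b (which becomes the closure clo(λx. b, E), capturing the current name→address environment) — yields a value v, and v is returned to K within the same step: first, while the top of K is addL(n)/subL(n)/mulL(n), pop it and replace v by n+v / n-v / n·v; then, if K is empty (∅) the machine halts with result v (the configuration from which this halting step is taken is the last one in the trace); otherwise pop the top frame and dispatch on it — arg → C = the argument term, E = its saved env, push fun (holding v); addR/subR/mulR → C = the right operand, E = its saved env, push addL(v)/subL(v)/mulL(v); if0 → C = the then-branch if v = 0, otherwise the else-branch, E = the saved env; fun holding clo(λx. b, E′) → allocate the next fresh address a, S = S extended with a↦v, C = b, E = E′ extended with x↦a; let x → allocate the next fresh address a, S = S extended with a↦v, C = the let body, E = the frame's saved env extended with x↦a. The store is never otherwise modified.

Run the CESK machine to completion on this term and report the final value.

Answer: 17

Execution trace:
step 0: ⟨C=(((λz. (if0 z then -2 else z)) (2 * 4)) + (((λv. 6) -3) + (7 - 4))); E=∅; S=∅; K=∅⟩
step 1: ⟨C=((λz. (if0 z then -2 else z)) (2 * 4)); E=∅; S=∅; K=[addR]⟩
step 2: ⟨C=(λz. (if0 z then -2 else z)); E=∅; S=∅; K=[arg :: addR]⟩
step 3: ⟨C=(2 * 4); E=∅; S=∅; K=[fun :: addR]⟩
step 4: ⟨C=2; E=∅; S=∅; K=[mulR :: fun :: addR]⟩
step 5: ⟨C=4; E=∅; S=∅; K=[mulL(2) :: fun :: addR]⟩
step 6: ⟨C=(if0 z then -2 else z); E={z↦0}; S={0↦8}; K=[addR]⟩
step 7: ⟨C=z; E={z↦0}; S={0↦8}; K=[if0 :: addR]⟩
step 8: ⟨C=z; E={z↦0}; S={0↦8}; K=[addR]⟩
step 9: ⟨C=(((λv. 6) -3) + (7 - 4)); E=∅; S={0↦8}; K=[addL(8)]⟩
step 10: ⟨C=((λv. 6) -3); E=∅; S={0↦8}; K=[addR :: addL(8)]⟩
step 11: ⟨C=(λv. 6); E=∅; S={0↦8}; K=[arg :: addR :: addL(8)]⟩
step 12: ⟨C=-3; E=∅; S={0↦8}; K=[fun :: addR :: addL(8)]⟩
step 13: ⟨C=6; E={v↦1}; S={0↦8, 1↦-3}; K=[addR :: addL(8)]⟩
step 14: ⟨C=(7 - 4); E=∅; S={0↦8, 1↦-3}; K=[addL(6) :: addL(8)]⟩
step 15: ⟨C=7; E=∅; S={0↦8, 1↦-3}; K=[subR :: addL(6) :: addL(8)]⟩
step 16: ⟨C=4; E=∅; S={0↦8, 1↦-3}; K=[subL(7) :: addL(6) :: addL(8)]⟩
→ final value 17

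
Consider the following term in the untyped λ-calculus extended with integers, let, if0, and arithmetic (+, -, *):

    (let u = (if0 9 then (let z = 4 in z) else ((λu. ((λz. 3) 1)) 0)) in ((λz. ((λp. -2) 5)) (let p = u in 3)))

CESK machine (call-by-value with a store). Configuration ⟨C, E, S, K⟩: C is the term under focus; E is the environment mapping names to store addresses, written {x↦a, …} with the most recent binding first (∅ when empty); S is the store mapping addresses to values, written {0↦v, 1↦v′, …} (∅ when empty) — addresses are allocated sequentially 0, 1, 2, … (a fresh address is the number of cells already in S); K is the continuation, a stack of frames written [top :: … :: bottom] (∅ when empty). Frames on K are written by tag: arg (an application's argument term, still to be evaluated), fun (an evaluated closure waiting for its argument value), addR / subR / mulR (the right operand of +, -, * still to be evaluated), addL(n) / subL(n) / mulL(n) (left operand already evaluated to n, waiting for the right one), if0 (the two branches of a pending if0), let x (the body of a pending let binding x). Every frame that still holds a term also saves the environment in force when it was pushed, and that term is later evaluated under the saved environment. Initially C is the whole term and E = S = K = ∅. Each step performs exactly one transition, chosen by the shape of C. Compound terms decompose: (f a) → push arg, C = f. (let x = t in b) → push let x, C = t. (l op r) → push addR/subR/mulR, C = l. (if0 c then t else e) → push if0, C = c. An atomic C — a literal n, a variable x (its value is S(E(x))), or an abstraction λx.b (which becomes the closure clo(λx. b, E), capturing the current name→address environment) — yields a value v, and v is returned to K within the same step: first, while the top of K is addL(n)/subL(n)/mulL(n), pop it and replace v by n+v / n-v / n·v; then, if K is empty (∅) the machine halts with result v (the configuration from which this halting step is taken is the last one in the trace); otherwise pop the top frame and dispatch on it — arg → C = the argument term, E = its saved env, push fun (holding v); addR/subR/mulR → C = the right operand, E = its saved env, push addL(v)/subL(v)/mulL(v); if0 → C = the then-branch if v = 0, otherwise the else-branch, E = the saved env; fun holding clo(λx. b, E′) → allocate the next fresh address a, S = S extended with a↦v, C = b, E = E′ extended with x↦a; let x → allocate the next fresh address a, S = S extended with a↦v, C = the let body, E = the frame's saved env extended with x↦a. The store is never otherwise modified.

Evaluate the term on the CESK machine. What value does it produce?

Answer: -2

Derivation:
0. [C=(let u = (if0 9 then (let z = 4 in z) else ((λu. ((λz. 3) 1)) 0)) in ((λz. ((λp. -2) 5)) (let p = u in 3))) | E=∅ | S=∅ | K=∅]
1. [C=(if0 9 then (let z = 4 in z) else ((λu. ((λz. 3) 1)) 0)) | E=∅ | S=∅ | K=[let u]]
2. [C=9 | E=∅ | S=∅ | K=[if0 :: let u]]
3. [C=((λu. ((λz. 3) 1)) 0) | E=∅ | S=∅ | K=[let u]]
4. [C=(λu. ((λz. 3) 1)) | E=∅ | S=∅ | K=[arg :: let u]]
5. [C=0 | E=∅ | S=∅ | K=[fun :: let u]]
6. [C=((λz. 3) 1) | E={u↦0} | S={0↦0} | K=[let u]]
7. [C=(λz. 3) | E={u↦0} | S={0↦0} | K=[arg :: let u]]
8. [C=1 | E={u↦0} | S={0↦0} | K=[fun :: let u]]
9. [C=3 | E={z↦1, u↦0} | S={0↦0, 1↦1} | K=[let u]]
10. [C=((λz. ((λp. -2) 5)) (let p = u in 3)) | E={u↦2} | S={0↦0, 1↦1, 2↦3} | K=∅]
11. [C=(λz. ((λp. -2) 5)) | E={u↦2} | S={0↦0, 1↦1, 2↦3} | K=[arg]]
12. [C=(let p = u in 3) | E={u↦2} | S={0↦0, 1↦1, 2↦3} | K=[fun]]
13. [C=u | E={u↦2} | S={0↦0, 1↦1, 2↦3} | K=[let p :: fun]]
14. [C=3 | E={p↦3, u↦2} | S={0↦0, 1↦1, 2↦3, 3↦3} | K=[fun]]
15. [C=((λp. -2) 5) | E={z↦4, u↦2} | S={0↦0, 1↦1, 2↦3, 3↦3, 4↦3} | K=∅]
16. [C=(λp. -2) | E={z↦4, u↦2} | S={0↦0, 1↦1, 2↦3, 3↦3, 4↦3} | K=[arg]]
17. [C=5 | E={z↦4, u↦2} | S={0↦0, 1↦1, 2↦3, 3↦3, 4↦3} | K=[fun]]
18. [C=-2 | E={p↦5, z↦4, u↦2} | S={0↦0, 1↦1, 2↦3, 3↦3, 4↦3, 5↦5} | K=∅]
→ final value -2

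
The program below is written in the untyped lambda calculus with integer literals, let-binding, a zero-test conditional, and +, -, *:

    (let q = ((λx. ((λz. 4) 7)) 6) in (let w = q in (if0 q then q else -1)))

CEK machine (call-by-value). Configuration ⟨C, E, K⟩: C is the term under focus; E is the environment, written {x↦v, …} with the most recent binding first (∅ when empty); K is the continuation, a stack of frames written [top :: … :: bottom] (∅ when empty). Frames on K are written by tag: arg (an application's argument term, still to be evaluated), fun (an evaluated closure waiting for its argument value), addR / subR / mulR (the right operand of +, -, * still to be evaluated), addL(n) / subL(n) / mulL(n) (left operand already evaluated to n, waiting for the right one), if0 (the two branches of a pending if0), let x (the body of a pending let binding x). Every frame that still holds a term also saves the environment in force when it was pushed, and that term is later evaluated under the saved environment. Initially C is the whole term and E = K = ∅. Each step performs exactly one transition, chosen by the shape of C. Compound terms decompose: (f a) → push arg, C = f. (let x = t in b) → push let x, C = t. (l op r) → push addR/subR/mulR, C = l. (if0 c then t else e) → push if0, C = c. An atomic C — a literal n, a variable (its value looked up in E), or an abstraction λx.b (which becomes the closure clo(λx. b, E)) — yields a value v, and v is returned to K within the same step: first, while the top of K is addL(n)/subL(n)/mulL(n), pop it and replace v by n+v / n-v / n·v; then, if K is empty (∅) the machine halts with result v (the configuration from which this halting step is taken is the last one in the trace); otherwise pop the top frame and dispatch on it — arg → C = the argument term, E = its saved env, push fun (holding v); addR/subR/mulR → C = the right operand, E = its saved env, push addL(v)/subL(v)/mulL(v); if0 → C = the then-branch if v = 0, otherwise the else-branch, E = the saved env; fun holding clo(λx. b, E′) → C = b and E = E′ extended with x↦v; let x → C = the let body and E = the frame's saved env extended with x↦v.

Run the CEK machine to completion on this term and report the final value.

[0] ⟨C=(let q = ((λx. ((λz. 4) 7)) 6) in (let w = q in (if0 q then q else -1))); E=∅; K=∅⟩
[1] ⟨C=((λx. ((λz. 4) 7)) 6); E=∅; K=[let q]⟩
[2] ⟨C=(λx. ((λz. 4) 7)); E=∅; K=[arg :: let q]⟩
[3] ⟨C=6; E=∅; K=[fun :: let q]⟩
[4] ⟨C=((λz. 4) 7); E={x↦6}; K=[let q]⟩
[5] ⟨C=(λz. 4); E={x↦6}; K=[arg :: let q]⟩
[6] ⟨C=7; E={x↦6}; K=[fun :: let q]⟩
[7] ⟨C=4; E={z↦7, x↦6}; K=[let q]⟩
[8] ⟨C=(let w = q in (if0 q then q else -1)); E={q↦4}; K=∅⟩
[9] ⟨C=q; E={q↦4}; K=[let w]⟩
[10] ⟨C=(if0 q then q else -1); E={w↦4, q↦4}; K=∅⟩
[11] ⟨C=q; E={w↦4, q↦4}; K=[if0]⟩
[12] ⟨C=-1; E={w↦4, q↦4}; K=∅⟩
→ final value -1

Answer: -1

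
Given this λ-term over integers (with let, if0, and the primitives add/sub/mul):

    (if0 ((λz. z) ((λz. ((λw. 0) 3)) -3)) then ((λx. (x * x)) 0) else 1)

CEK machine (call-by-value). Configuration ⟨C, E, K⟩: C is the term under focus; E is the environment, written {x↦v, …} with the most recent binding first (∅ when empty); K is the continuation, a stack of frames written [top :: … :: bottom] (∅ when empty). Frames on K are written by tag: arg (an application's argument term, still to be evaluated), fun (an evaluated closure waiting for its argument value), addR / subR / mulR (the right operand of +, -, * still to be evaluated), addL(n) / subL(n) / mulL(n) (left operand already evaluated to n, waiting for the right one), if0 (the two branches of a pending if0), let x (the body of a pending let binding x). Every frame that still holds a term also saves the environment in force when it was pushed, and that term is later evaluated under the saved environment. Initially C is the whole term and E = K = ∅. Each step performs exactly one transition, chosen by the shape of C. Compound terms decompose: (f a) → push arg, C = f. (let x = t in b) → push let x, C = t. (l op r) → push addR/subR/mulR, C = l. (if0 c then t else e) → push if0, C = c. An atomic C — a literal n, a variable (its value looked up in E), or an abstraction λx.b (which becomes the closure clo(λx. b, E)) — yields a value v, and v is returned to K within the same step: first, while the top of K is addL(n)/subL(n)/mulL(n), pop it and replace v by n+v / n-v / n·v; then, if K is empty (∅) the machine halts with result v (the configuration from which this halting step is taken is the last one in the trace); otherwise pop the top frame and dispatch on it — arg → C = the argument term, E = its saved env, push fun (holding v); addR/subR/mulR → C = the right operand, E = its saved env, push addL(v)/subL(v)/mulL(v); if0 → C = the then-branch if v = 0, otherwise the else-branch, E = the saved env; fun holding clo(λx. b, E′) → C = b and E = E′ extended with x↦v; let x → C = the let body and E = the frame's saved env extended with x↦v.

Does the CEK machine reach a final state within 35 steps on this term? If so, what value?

Answer: 0

Machine steps:
[0] ⟨C=(if0 ((λz. z) ((λz. ((λw. 0) 3)) -3)) then ((λx. (x * x)) 0) else 1); E=∅; K=∅⟩
[1] ⟨C=((λz. z) ((λz. ((λw. 0) 3)) -3)); E=∅; K=[if0]⟩
[2] ⟨C=(λz. z); E=∅; K=[arg :: if0]⟩
[3] ⟨C=((λz. ((λw. 0) 3)) -3); E=∅; K=[fun :: if0]⟩
[4] ⟨C=(λz. ((λw. 0) 3)); E=∅; K=[arg :: fun :: if0]⟩
[5] ⟨C=-3; E=∅; K=[fun :: fun :: if0]⟩
[6] ⟨C=((λw. 0) 3); E={z↦-3}; K=[fun :: if0]⟩
[7] ⟨C=(λw. 0); E={z↦-3}; K=[arg :: fun :: if0]⟩
[8] ⟨C=3; E={z↦-3}; K=[fun :: fun :: if0]⟩
[9] ⟨C=0; E={w↦3, z↦-3}; K=[fun :: if0]⟩
[10] ⟨C=z; E={z↦0}; K=[if0]⟩
[11] ⟨C=((λx. (x * x)) 0); E=∅; K=∅⟩
[12] ⟨C=(λx. (x * x)); E=∅; K=[arg]⟩
[13] ⟨C=0; E=∅; K=[fun]⟩
[14] ⟨C=(x * x); E={x↦0}; K=∅⟩
[15] ⟨C=x; E={x↦0}; K=[mulR]⟩
[16] ⟨C=x; E={x↦0}; K=[mulL(0)]⟩
→ final value 0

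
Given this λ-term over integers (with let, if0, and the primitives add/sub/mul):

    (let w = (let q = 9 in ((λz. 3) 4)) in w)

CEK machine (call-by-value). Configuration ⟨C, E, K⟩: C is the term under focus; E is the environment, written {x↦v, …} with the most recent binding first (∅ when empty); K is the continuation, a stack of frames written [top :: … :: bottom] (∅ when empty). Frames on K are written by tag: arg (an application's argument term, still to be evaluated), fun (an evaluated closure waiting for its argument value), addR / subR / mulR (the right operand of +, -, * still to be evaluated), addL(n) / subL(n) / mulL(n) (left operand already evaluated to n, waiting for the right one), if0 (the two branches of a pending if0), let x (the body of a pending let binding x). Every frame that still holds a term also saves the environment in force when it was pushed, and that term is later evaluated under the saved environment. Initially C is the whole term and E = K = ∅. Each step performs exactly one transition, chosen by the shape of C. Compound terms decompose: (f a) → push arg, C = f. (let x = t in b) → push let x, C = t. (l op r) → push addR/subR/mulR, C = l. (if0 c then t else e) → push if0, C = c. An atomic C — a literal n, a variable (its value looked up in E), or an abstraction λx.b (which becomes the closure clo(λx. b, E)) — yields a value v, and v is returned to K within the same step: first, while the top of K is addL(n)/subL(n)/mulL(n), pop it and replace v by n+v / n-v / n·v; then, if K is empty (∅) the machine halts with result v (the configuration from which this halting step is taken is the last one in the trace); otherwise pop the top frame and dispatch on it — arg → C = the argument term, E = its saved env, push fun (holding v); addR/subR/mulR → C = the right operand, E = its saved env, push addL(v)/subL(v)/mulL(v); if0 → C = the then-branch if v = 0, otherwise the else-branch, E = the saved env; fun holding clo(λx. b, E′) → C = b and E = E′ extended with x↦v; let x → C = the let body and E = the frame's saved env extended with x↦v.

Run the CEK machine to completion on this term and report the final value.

Answer: 3

Machine steps:
step 0: <C=(let w = (let q = 9 in ((λz. 3) 4)) in w), E=∅, K=∅>
step 1: <C=(let q = 9 in ((λz. 3) 4)), E=∅, K=[let w]>
step 2: <C=9, E=∅, K=[let q :: let w]>
step 3: <C=((λz. 3) 4), E={q↦9}, K=[let w]>
step 4: <C=(λz. 3), E={q↦9}, K=[arg :: let w]>
step 5: <C=4, E={q↦9}, K=[fun :: let w]>
step 6: <C=3, E={z↦4, q↦9}, K=[let w]>
step 7: <C=w, E={w↦3}, K=∅>
→ final value 3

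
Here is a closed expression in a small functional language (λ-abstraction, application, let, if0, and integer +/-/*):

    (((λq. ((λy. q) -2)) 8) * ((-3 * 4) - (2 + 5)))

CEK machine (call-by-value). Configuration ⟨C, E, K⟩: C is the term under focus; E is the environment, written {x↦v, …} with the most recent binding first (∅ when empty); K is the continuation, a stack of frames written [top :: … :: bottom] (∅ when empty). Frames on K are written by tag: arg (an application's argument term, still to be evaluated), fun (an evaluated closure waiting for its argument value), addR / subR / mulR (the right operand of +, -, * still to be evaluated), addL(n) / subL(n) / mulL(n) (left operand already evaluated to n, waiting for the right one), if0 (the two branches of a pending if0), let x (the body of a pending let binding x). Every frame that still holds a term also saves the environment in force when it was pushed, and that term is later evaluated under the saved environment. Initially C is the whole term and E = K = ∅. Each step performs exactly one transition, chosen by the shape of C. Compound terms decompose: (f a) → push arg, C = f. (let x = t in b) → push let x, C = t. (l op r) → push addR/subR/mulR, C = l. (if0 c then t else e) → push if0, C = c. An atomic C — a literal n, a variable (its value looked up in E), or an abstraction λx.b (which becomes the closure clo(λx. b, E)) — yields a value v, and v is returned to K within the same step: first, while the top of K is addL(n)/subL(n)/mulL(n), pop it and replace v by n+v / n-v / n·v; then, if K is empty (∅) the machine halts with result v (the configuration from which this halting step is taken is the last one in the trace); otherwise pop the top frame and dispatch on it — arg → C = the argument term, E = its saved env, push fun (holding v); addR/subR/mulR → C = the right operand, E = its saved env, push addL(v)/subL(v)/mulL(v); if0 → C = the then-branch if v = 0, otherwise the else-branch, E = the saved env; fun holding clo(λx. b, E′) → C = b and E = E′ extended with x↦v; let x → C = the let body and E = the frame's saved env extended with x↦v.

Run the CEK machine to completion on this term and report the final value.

Answer: -152

Machine steps:
[0] <C=(((λq. ((λy. q) -2)) 8) * ((-3 * 4) - (2 + 5))), E=∅, K=∅>
[1] <C=((λq. ((λy. q) -2)) 8), E=∅, K=[mulR]>
[2] <C=(λq. ((λy. q) -2)), E=∅, K=[arg :: mulR]>
[3] <C=8, E=∅, K=[fun :: mulR]>
[4] <C=((λy. q) -2), E={q↦8}, K=[mulR]>
[5] <C=(λy. q), E={q↦8}, K=[arg :: mulR]>
[6] <C=-2, E={q↦8}, K=[fun :: mulR]>
[7] <C=q, E={y↦-2, q↦8}, K=[mulR]>
[8] <C=((-3 * 4) - (2 + 5)), E=∅, K=[mulL(8)]>
[9] <C=(-3 * 4), E=∅, K=[subR :: mulL(8)]>
[10] <C=-3, E=∅, K=[mulR :: subR :: mulL(8)]>
[11] <C=4, E=∅, K=[mulL(-3) :: subR :: mulL(8)]>
[12] <C=(2 + 5), E=∅, K=[subL(-12) :: mulL(8)]>
[13] <C=2, E=∅, K=[addR :: subL(-12) :: mulL(8)]>
[14] <C=5, E=∅, K=[addL(2) :: subL(-12) :: mulL(8)]>
→ final value -152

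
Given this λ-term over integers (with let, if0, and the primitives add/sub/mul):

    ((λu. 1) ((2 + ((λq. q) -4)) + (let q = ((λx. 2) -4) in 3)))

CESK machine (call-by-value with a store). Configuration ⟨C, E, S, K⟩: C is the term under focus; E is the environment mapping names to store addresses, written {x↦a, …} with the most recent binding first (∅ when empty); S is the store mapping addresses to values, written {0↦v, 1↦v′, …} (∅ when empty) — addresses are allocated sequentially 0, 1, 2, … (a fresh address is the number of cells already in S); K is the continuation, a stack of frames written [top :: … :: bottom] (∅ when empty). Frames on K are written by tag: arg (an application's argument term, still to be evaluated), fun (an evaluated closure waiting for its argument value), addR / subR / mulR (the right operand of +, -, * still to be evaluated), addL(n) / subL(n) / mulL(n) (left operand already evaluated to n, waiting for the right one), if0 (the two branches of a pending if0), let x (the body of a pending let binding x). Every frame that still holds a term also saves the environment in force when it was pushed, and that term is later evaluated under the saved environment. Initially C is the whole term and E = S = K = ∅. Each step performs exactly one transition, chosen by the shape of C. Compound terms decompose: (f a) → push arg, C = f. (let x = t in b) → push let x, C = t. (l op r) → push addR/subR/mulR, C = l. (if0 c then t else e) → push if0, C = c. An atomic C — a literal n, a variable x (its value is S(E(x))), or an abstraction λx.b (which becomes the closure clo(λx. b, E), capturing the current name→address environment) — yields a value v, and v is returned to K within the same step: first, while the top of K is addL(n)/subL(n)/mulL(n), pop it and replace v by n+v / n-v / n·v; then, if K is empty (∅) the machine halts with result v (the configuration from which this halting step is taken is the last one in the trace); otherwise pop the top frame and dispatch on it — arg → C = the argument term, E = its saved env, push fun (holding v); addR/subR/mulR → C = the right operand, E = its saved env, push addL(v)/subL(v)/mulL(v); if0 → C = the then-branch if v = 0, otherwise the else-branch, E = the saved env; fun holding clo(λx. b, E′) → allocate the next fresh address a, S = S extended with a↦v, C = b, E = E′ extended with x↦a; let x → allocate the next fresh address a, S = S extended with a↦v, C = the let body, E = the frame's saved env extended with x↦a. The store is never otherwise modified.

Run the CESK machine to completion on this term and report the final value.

Answer: 1

Machine steps:
[0] [C=((λu. 1) ((2 + ((λq. q) -4)) + (let q = ((λx. 2) -4) in 3))) | E=∅ | S=∅ | K=∅]
[1] [C=(λu. 1) | E=∅ | S=∅ | K=[arg]]
[2] [C=((2 + ((λq. q) -4)) + (let q = ((λx. 2) -4) in 3)) | E=∅ | S=∅ | K=[fun]]
[3] [C=(2 + ((λq. q) -4)) | E=∅ | S=∅ | K=[addR :: fun]]
[4] [C=2 | E=∅ | S=∅ | K=[addR :: addR :: fun]]
[5] [C=((λq. q) -4) | E=∅ | S=∅ | K=[addL(2) :: addR :: fun]]
[6] [C=(λq. q) | E=∅ | S=∅ | K=[arg :: addL(2) :: addR :: fun]]
[7] [C=-4 | E=∅ | S=∅ | K=[fun :: addL(2) :: addR :: fun]]
[8] [C=q | E={q↦0} | S={0↦-4} | K=[addL(2) :: addR :: fun]]
[9] [C=(let q = ((λx. 2) -4) in 3) | E=∅ | S={0↦-4} | K=[addL(-2) :: fun]]
[10] [C=((λx. 2) -4) | E=∅ | S={0↦-4} | K=[let q :: addL(-2) :: fun]]
[11] [C=(λx. 2) | E=∅ | S={0↦-4} | K=[arg :: let q :: addL(-2) :: fun]]
[12] [C=-4 | E=∅ | S={0↦-4} | K=[fun :: let q :: addL(-2) :: fun]]
[13] [C=2 | E={x↦1} | S={0↦-4, 1↦-4} | K=[let q :: addL(-2) :: fun]]
[14] [C=3 | E={q↦2} | S={0↦-4, 1↦-4, 2↦2} | K=[addL(-2) :: fun]]
[15] [C=1 | E={u↦3} | S={0↦-4, 1↦-4, 2↦2, 3↦1} | K=∅]
→ final value 1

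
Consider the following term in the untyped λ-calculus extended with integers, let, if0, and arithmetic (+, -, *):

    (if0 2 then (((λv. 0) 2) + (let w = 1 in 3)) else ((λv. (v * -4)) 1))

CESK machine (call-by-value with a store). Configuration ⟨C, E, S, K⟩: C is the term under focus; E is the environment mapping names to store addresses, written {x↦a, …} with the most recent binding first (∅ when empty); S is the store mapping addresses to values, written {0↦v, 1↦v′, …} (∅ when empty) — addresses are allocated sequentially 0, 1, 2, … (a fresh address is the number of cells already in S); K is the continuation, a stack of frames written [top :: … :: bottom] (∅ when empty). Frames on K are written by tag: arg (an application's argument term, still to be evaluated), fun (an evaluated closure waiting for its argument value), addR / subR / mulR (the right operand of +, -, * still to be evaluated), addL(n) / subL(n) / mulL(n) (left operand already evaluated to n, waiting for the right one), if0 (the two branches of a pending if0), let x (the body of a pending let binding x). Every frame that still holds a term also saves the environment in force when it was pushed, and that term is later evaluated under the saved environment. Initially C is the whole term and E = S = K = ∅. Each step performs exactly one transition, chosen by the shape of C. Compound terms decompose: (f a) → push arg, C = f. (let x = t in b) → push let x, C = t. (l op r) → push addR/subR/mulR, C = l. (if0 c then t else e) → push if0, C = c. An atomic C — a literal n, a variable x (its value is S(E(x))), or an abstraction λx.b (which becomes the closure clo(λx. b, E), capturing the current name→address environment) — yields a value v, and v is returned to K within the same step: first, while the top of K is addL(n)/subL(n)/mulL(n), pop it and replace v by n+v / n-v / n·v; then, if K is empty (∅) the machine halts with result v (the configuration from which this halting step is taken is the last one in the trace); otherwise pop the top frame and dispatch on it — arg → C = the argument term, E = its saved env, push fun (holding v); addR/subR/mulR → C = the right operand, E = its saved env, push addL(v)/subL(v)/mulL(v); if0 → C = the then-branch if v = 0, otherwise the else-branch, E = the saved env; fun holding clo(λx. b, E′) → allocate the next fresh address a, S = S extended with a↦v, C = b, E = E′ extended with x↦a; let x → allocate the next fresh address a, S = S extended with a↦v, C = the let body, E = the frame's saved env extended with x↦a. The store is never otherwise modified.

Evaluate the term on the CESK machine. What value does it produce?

step 0: <C=(if0 2 then (((λv. 0) 2) + (let w = 1 in 3)) else ((λv. (v * -4)) 1)), E=∅, S=∅, K=∅>
step 1: <C=2, E=∅, S=∅, K=[if0]>
step 2: <C=((λv. (v * -4)) 1), E=∅, S=∅, K=∅>
step 3: <C=(λv. (v * -4)), E=∅, S=∅, K=[arg]>
step 4: <C=1, E=∅, S=∅, K=[fun]>
step 5: <C=(v * -4), E={v↦0}, S={0↦1}, K=∅>
step 6: <C=v, E={v↦0}, S={0↦1}, K=[mulR]>
step 7: <C=-4, E={v↦0}, S={0↦1}, K=[mulL(1)]>
→ final value -4

Answer: -4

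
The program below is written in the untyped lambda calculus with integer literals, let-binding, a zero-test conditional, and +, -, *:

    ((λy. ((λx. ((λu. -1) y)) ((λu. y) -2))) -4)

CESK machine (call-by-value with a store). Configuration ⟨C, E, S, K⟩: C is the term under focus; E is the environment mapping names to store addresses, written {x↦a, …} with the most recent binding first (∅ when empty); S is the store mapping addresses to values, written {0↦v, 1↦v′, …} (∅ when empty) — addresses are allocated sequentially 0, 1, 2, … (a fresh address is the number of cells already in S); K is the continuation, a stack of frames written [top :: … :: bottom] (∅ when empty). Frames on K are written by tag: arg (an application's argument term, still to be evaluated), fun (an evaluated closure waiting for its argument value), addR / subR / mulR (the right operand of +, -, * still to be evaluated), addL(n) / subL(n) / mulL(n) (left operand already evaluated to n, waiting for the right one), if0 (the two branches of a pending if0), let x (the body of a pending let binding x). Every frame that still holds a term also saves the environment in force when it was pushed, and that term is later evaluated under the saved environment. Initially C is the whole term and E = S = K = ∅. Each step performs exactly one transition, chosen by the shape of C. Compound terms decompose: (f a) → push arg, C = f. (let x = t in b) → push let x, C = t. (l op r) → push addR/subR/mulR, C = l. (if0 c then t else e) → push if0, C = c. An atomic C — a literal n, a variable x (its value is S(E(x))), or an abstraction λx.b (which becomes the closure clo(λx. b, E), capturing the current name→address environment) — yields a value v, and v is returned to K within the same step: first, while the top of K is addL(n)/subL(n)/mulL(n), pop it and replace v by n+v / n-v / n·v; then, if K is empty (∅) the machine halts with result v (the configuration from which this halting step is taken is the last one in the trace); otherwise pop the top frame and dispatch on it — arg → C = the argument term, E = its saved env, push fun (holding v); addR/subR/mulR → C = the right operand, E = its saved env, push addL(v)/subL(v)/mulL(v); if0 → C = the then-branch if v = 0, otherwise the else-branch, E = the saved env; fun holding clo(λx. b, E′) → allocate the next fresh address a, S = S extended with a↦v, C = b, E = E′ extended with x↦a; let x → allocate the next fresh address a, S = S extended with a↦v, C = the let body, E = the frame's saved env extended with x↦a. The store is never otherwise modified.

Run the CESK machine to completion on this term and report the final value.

Answer: -1

Derivation:
[0] <C=((λy. ((λx. ((λu. -1) y)) ((λu. y) -2))) -4), E=∅, S=∅, K=∅>
[1] <C=(λy. ((λx. ((λu. -1) y)) ((λu. y) -2))), E=∅, S=∅, K=[arg]>
[2] <C=-4, E=∅, S=∅, K=[fun]>
[3] <C=((λx. ((λu. -1) y)) ((λu. y) -2)), E={y↦0}, S={0↦-4}, K=∅>
[4] <C=(λx. ((λu. -1) y)), E={y↦0}, S={0↦-4}, K=[arg]>
[5] <C=((λu. y) -2), E={y↦0}, S={0↦-4}, K=[fun]>
[6] <C=(λu. y), E={y↦0}, S={0↦-4}, K=[arg :: fun]>
[7] <C=-2, E={y↦0}, S={0↦-4}, K=[fun :: fun]>
[8] <C=y, E={u↦1, y↦0}, S={0↦-4, 1↦-2}, K=[fun]>
[9] <C=((λu. -1) y), E={x↦2, y↦0}, S={0↦-4, 1↦-2, 2↦-4}, K=∅>
[10] <C=(λu. -1), E={x↦2, y↦0}, S={0↦-4, 1↦-2, 2↦-4}, K=[arg]>
[11] <C=y, E={x↦2, y↦0}, S={0↦-4, 1↦-2, 2↦-4}, K=[fun]>
[12] <C=-1, E={u↦3, x↦2, y↦0}, S={0↦-4, 1↦-2, 2↦-4, 3↦-4}, K=∅>
→ final value -1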